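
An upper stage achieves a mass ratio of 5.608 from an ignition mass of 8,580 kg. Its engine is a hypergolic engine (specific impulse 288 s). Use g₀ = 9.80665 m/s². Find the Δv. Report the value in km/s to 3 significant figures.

v_e = Isp · g₀ = 288 × 9.80665 = 2824.3 m/s.
From the ideal rocket equation, Δv = v_e · ln(5.608) = 2824.3 × 1.7242 ≈ 4869.7 m/s.

Δv ≈ 4.87 km/s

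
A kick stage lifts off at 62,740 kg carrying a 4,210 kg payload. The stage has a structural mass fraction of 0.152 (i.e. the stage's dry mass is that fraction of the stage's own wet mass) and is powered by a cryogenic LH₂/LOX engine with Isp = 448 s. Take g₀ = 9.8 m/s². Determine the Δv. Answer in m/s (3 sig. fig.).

Δv ≈ 6870 m/s

Stage wet mass = m₀ − payload = 62,740 − 4,210 = 58,530 kg.
Stage dry mass = ε × stage wet mass = 0.152 × 58,530 = 8,896.56 kg.
Burnout mass m_f = stage dry + payload = 8,896.56 + 4,210 = 13,106.56 kg.
v_e = Isp · g₀ = 448 × 9.8 = 4390.4 m/s.
Rocket equation: Δv = v_e · ln(62,740/13,106.56) = 4390.4 × ln(4.787) = 4390.4 × 1.5659 ≈ 6875 m/s.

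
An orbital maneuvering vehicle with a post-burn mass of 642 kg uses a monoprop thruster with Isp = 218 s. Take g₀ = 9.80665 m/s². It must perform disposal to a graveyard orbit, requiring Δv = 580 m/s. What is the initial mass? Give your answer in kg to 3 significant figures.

initial mass ≈ 842 kg

v_e = Isp · g₀ = 218 × 9.80665 = 2137.8 m/s.
Using Δv = v_e ln(m₀/m_f): m₀/m_f = exp(Δv / v_e) = exp(580 / 2137.8) = exp(0.2713) = 1.3117.
m₀ = m_f × 1.3117 = 642 × 1.3117 = 842.111 kg.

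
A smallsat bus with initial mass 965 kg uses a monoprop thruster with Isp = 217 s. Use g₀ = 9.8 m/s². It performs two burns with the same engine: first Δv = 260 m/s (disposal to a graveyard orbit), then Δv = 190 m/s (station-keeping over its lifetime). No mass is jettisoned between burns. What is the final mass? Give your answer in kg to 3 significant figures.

final mass ≈ 781 kg

v_e = Isp · g₀ = 217 × 9.8 = 2126.6 m/s.
After the first burn: m = 965 × exp(−260/2126.6) = 965 × 0.88492 = 853.948 kg.
After the second burn: m = 853.948 × exp(−190/2126.6) = 853.948 × 0.91453 = 780.961 kg.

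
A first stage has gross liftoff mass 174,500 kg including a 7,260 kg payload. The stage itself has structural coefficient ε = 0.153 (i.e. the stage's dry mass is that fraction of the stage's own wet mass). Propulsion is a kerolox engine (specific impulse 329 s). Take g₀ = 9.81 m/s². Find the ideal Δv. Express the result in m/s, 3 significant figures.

Δv ≈ 5390 m/s

Stage wet mass = m₀ − payload = 174,500 − 7,260 = 167,240 kg.
Stage dry mass = ε × stage wet mass = 0.153 × 167,240 = 25,587.7 kg.
Burnout mass m_f = stage dry + payload = 25,587.7 + 7,260 = 32,847.7 kg.
v_e = Isp · g₀ = 329 × 9.81 = 3227.5 m/s.
Rocket equation: Δv = v_e · ln(174,500/32,847.7) = 3227.5 × ln(5.312) = 3227.5 × 1.6700 ≈ 5390 m/s.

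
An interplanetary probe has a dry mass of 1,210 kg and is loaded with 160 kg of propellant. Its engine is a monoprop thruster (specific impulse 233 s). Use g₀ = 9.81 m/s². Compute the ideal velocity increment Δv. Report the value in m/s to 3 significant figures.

Δv ≈ 284 m/s

v_e = Isp · g₀ = 233 × 9.81 = 2285.7 m/s.
m₀ = m_dry + m_prop = 1,210 + 160 = 1,370 kg.
Using Δv = v_e ln(m₀/m_f): Δv = v_e · ln(m₀/m_f) = 2285.7 × ln(1.132) = 2285.7 × 0.1242 ≈ 283.9 m/s.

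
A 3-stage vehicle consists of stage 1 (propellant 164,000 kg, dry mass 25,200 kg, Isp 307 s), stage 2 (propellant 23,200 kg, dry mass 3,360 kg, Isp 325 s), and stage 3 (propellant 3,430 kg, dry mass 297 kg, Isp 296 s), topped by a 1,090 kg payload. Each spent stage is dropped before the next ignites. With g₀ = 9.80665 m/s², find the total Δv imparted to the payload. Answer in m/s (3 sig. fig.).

Δv ≈ 12000 m/s

Ignition mass of stage 1 = 164,000+25,200 + 23,200+3,360 + 3,430+297 + 1,090 = 220,577 kg.
Stage 1: m₀ = 220,577 kg, m_f = 220,577 − 164,000 = 56,577 kg; Δv = 307×9.80665×ln(3.899) = 3010.6×1.3606 ≈ 4096 m/s.
Stage 2: m₀ = 31,377 kg, m_f = 31,377 − 23,200 = 8,177 kg; Δv = 325×9.80665×ln(3.837) = 3187.2×1.3447 ≈ 4286 m/s.
Stage 3: m₀ = 4,817 kg, m_f = 4,817 − 3,430 = 1,387 kg; Δv = 296×9.80665×ln(3.473) = 2902.8×1.2450 ≈ 3614 m/s.
Total Δv = 4096 + 4286 + 3614 = 11996 m/s.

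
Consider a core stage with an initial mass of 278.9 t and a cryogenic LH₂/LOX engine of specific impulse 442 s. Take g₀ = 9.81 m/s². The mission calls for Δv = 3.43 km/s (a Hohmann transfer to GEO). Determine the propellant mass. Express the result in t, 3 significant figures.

v_e = Isp · g₀ = 442 × 9.81 = 4336.0 m/s.
m₀/m_f = exp(Δv / v_e) = exp(3430 / 4336.0) = exp(0.7910) = 2.2057.
m_f = 278.9 / 2.2057 = 126.445 t, so propellant = m₀ − m_f = 278.9 − 126.445 = 152.455 t.

propellant mass ≈ 152 t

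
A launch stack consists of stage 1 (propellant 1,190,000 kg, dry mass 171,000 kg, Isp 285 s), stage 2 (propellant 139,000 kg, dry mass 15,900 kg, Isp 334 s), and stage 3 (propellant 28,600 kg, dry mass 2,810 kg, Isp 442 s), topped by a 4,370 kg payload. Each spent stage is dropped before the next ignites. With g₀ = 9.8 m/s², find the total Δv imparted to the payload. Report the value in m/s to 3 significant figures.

Ignition mass of stage 1 = 1,190,000+171,000 + 139,000+15,900 + 28,600+2,810 + 4,370 = 1,551,680 kg.
Stage 1: m₀ = 1,551,680 kg, m_f = 1,551,680 − 1,190,000 = 361,680 kg; Δv = 285×9.8×ln(4.29) = 2793.0×1.4563 ≈ 4068 m/s.
Stage 2: m₀ = 190,680 kg, m_f = 190,680 − 139,000 = 51,680 kg; Δv = 334×9.8×ln(3.69) = 3273.2×1.3055 ≈ 4273 m/s.
Stage 3: m₀ = 35,780 kg, m_f = 35,780 − 28,600 = 7,180 kg; Δv = 442×9.8×ln(4.983) = 4331.6×1.6061 ≈ 6957 m/s.
Total Δv = 4068 + 4273 + 6957 = 15298 m/s.

Δv ≈ 15300 m/s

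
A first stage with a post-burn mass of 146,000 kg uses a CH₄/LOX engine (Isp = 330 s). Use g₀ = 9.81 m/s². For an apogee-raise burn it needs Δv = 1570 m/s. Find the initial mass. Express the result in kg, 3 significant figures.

initial mass ≈ 237000 kg

v_e = Isp · g₀ = 330 × 9.81 = 3237.3 m/s.
m₀/m_f = exp(Δv / v_e) = exp(1570 / 3237.3) = exp(0.4850) = 1.6241.
m₀ = m_f × 1.6241 = 146,000 × 1.6241 = 237,119 kg.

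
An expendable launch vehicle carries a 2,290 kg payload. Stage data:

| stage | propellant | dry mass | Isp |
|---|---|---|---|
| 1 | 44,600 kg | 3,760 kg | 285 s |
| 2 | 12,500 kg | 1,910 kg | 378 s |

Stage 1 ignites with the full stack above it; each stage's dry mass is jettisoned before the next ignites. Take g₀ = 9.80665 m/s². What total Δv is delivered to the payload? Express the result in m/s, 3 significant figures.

Ignition mass of stage 1 = 44,600+3,760 + 12,500+1,910 + 2,290 = 65,060 kg.
Stage 1: m₀ = 65,060 kg, m_f = 65,060 − 44,600 = 20,460 kg; Δv = 285×9.80665×ln(3.18) = 2794.9×1.1568 ≈ 3233 m/s.
Stage 2: m₀ = 16,700 kg, m_f = 16,700 − 12,500 = 4,200 kg; Δv = 378×9.80665×ln(3.976) = 3706.9×1.3803 ≈ 5117 m/s.
Total Δv = 3233 + 5117 = 8350 m/s.

Δv ≈ 8350 m/s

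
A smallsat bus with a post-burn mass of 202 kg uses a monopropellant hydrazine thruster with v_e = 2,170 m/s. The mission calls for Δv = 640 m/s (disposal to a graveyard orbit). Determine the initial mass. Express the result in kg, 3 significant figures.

initial mass ≈ 271 kg

By the Tsiolkovsky rocket equation, m₀/m_f = exp(Δv / v_e) = exp(640 / 2170.0) = exp(0.2949) = 1.3430.
m₀ = m_f × 1.3430 = 202 × 1.3430 = 271.286 kg.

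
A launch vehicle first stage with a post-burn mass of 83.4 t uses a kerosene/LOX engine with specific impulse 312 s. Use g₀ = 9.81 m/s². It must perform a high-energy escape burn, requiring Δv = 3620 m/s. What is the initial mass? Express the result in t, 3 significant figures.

initial mass ≈ 272 t

v_e = Isp · g₀ = 312 × 9.81 = 3060.7 m/s.
By the Tsiolkovsky rocket equation, m₀/m_f = exp(Δv / v_e) = exp(3620 / 3060.7) = exp(1.1827) = 3.2633.
m₀ = m_f × 3.2633 = 83.4 × 3.2633 = 272.159 t.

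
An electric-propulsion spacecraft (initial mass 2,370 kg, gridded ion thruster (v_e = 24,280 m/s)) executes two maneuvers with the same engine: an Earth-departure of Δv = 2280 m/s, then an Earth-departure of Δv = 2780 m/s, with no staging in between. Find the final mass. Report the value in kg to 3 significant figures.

After the first burn: m = 2370 × exp(−2280/24280.0) = 2370 × 0.91037 = 2,157.58 kg.
After the second burn: m = 2,157.58 × exp(−2780/24280.0) = 2,157.58 × 0.89181 = 1,924.15 kg.

final mass ≈ 1920 kg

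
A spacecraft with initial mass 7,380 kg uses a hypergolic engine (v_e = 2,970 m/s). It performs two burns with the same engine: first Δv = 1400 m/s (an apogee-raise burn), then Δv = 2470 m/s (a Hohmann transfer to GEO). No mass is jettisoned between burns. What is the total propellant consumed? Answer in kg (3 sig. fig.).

After the first burn: m = 7380 × exp(−1400/2970.0) = 7380 × 0.62414 = 4,606.15 kg.
After the second burn: m = 4,606.15 × exp(−2470/2970.0) = 4,606.15 × 0.43533 = 2,005.2 kg.
Total propellant = m₀ − m_final = 7380 − 2,005.2 = 5,374.8 kg.

total propellant consumed ≈ 5370 kg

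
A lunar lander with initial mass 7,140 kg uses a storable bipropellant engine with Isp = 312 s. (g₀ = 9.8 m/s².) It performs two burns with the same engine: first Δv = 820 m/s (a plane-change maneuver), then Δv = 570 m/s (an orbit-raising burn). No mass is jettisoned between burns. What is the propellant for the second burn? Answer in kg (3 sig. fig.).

propellant for the second burn ≈ 929 kg

v_e = Isp · g₀ = 312 × 9.8 = 3057.6 m/s.
After the first burn: m = 7140 × exp(−820/3057.6) = 7140 × 0.76477 = 5,460.46 kg.
After the second burn: m = 5,460.46 × exp(−570/3057.6) = 5,460.46 × 0.82992 = 4,531.74 kg.
Second-burn propellant = 5,460.46 − 4,531.74 = 928.72 kg.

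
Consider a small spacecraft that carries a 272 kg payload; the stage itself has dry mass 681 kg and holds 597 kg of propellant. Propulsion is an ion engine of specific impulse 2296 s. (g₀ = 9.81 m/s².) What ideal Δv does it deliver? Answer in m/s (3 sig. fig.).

Δv ≈ 11000 m/s

v_e = Isp · g₀ = 2296 × 9.81 = 22523.8 m/s.
m₀ = payload + dry + propellant = 272 + 681 + 597 = 1,550 kg.
m_f = payload + dry = 272 + 681 = 953 kg.
By the Tsiolkovsky rocket equation, Δv = v_e · ln(m₀/m_f) = 22523.8 × ln(1.626) = 22523.8 × 0.4864 ≈ 10955.5 m/s.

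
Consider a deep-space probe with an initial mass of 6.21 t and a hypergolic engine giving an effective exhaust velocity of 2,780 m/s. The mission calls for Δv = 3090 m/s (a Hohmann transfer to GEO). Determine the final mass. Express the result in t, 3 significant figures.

m₀/m_f = exp(Δv / v_e) = exp(3090 / 2780.0) = exp(1.1115) = 3.0389.
m_f = m₀ / 3.0389 = 6.21 / 3.0389 = 2.0435 t.

final mass ≈ 2.04 t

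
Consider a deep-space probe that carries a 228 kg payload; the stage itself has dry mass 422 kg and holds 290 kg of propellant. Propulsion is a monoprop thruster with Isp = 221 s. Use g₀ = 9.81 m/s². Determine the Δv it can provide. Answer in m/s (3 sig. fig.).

v_e = Isp · g₀ = 221 × 9.81 = 2168.0 m/s.
m₀ = payload + dry + propellant = 228 + 422 + 290 = 940 kg.
m_f = payload + dry = 228 + 422 = 650 kg.
Using Δv = v_e ln(m₀/m_f): Δv = v_e · ln(m₀/m_f) = 2168.0 × ln(1.446) = 2168.0 × 0.3689 ≈ 799.8 m/s.

Δv ≈ 800 m/s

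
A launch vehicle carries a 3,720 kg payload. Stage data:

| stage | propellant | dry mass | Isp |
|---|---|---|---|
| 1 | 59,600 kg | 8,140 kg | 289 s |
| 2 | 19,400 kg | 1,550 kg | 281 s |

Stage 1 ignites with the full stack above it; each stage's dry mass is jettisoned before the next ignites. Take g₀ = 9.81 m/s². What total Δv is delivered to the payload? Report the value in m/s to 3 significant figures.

Ignition mass of stage 1 = 59,600+8,140 + 19,400+1,550 + 3,720 = 92,410 kg.
Stage 1: m₀ = 92,410 kg, m_f = 92,410 − 59,600 = 32,810 kg; Δv = 289×9.81×ln(2.817) = 2835.1×1.0355 ≈ 2936 m/s.
Stage 2: m₀ = 24,670 kg, m_f = 24,670 − 19,400 = 5,270 kg; Δv = 281×9.81×ln(4.681) = 2756.6×1.5436 ≈ 4255 m/s.
Total Δv = 2936 + 4255 = 7191 m/s.

Δv ≈ 7190 m/s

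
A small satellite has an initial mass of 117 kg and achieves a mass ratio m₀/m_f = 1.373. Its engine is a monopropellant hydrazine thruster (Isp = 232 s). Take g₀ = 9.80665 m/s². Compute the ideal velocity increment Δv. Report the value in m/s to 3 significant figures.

v_e = Isp · g₀ = 232 × 9.80665 = 2275.1 m/s.
Δv = v_e · ln(1.373) = 2275.1 × 0.3170 ≈ 721.2 m/s.

Δv ≈ 721 m/s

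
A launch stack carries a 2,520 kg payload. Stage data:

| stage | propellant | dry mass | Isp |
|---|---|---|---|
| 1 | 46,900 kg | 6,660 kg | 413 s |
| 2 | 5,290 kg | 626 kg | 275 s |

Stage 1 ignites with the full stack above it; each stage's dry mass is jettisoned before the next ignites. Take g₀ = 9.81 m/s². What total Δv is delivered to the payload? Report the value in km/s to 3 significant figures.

Ignition mass of stage 1 = 46,900+6,660 + 5,290+626 + 2,520 = 61,996 kg.
Stage 1: m₀ = 61,996 kg, m_f = 61,996 − 46,900 = 15,096 kg; Δv = 413×9.81×ln(4.107) = 4051.5×1.4126 ≈ 5723 m/s.
Stage 2: m₀ = 8,436 kg, m_f = 8,436 − 5,290 = 3,146 kg; Δv = 275×9.81×ln(2.682) = 2697.8×0.9864 ≈ 2661 m/s.
Total Δv = 5723 + 2661 = 8384 m/s.

Δv ≈ 8.38 km/s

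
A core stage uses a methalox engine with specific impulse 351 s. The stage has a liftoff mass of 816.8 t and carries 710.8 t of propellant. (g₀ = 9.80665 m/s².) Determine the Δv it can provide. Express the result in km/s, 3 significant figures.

Δv ≈ 7.03 km/s

v_e = Isp · g₀ = 351 × 9.80665 = 3442.1 m/s.
m_f = m₀ − m_prop = 816.8 − 710.8 = 106 t.
From the ideal rocket equation, Δv = v_e · ln(m₀/m_f) = 3442.1 × ln(7.706) = 3442.1 × 2.0420 ≈ 7028.7 m/s.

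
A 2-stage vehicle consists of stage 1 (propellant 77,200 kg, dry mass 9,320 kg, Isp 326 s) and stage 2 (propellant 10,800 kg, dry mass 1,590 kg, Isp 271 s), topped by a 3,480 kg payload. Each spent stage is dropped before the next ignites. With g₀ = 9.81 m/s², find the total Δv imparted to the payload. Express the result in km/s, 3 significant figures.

Δv ≈ 7.52 km/s

Ignition mass of stage 1 = 77,200+9,320 + 10,800+1,590 + 3,480 = 102,390 kg.
Stage 1: m₀ = 102,390 kg, m_f = 102,390 − 77,200 = 25,190 kg; Δv = 326×9.81×ln(4.065) = 3198.1×1.4023 ≈ 4485 m/s.
Stage 2: m₀ = 15,870 kg, m_f = 15,870 − 10,800 = 5,070 kg; Δv = 271×9.81×ln(3.13) = 2658.5×1.1411 ≈ 3034 m/s.
Total Δv = 4485 + 3034 = 7519 m/s.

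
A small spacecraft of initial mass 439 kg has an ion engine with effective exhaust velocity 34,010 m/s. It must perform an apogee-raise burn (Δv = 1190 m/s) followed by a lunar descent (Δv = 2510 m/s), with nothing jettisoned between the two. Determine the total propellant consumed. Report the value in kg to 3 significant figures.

After the first burn: m = 439 × exp(−1190/34010.0) = 439 × 0.96562 = 423.907 kg.
After the second burn: m = 423.907 × exp(−2510/34010.0) = 423.907 × 0.92886 = 393.75 kg.
Total propellant = m₀ − m_final = 439 − 393.75 = 45.25 kg.

total propellant consumed ≈ 45.3 kg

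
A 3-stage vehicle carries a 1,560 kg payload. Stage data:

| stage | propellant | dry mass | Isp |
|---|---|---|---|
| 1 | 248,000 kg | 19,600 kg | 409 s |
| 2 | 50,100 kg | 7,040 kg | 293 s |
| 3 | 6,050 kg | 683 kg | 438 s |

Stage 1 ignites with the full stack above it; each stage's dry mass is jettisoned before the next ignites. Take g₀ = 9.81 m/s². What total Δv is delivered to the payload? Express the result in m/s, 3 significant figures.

Δv ≈ 15300 m/s

Ignition mass of stage 1 = 248,000+19,600 + 50,100+7,040 + 6,050+683 + 1,560 = 333,033 kg.
Stage 1: m₀ = 333,033 kg, m_f = 333,033 − 248,000 = 85,033 kg; Δv = 409×9.81×ln(3.917) = 4012.3×1.3652 ≈ 5478 m/s.
Stage 2: m₀ = 65,433 kg, m_f = 65,433 − 50,100 = 15,333 kg; Δv = 293×9.81×ln(4.267) = 2874.3×1.4510 ≈ 4171 m/s.
Stage 3: m₀ = 8,293 kg, m_f = 8,293 − 6,050 = 2,243 kg; Δv = 438×9.81×ln(3.697) = 4296.8×1.3076 ≈ 5618 m/s.
Total Δv = 5478 + 4171 + 5618 = 15267 m/s.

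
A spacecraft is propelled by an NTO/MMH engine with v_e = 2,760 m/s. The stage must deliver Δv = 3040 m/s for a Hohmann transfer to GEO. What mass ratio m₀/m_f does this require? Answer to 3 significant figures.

mass ratio ≈ 3.01

m₀/m_f = exp(Δv / v_e) = exp(3040 / 2760.0) = exp(1.1014) = 3.0085.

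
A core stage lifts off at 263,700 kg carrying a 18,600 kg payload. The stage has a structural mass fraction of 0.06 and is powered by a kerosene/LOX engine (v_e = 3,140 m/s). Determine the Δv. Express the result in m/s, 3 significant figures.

Stage wet mass = m₀ − payload = 263,700 − 18,600 = 245,100 kg.
Stage dry mass = ε × stage wet mass = 0.06 × 245,100 = 14,706 kg.
Burnout mass m_f = stage dry + payload = 14,706 + 18,600 = 33,306 kg.
Rocket equation: Δv = v_e · ln(263,700/33,306) = 3140.0 × ln(7.917) = 3140.0 × 2.0691 ≈ 6497 m/s.

Δv ≈ 6500 m/s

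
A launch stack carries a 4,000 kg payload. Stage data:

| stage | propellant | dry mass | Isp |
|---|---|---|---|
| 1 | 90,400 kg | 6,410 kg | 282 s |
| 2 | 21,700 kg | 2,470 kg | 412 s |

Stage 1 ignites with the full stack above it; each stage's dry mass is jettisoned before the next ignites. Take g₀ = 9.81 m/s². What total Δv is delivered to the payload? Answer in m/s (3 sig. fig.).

Δv ≈ 9500 m/s

Ignition mass of stage 1 = 90,400+6,410 + 21,700+2,470 + 4,000 = 124,980 kg.
Stage 1: m₀ = 124,980 kg, m_f = 124,980 − 90,400 = 34,580 kg; Δv = 282×9.81×ln(3.614) = 2766.4×1.2849 ≈ 3555 m/s.
Stage 2: m₀ = 28,170 kg, m_f = 28,170 − 21,700 = 6,470 kg; Δv = 412×9.81×ln(4.354) = 4041.7×1.4711 ≈ 5946 m/s.
Total Δv = 3555 + 5946 = 9501 m/s.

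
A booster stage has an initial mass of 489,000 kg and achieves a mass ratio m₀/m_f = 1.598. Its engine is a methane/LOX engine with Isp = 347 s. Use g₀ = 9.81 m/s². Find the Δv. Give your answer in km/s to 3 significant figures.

Δv ≈ 1.60 km/s

v_e = Isp · g₀ = 347 × 9.81 = 3404.1 m/s.
Rocket equation: Δv = v_e · ln(1.598) = 3404.1 × 0.4688 ≈ 1595.7 m/s.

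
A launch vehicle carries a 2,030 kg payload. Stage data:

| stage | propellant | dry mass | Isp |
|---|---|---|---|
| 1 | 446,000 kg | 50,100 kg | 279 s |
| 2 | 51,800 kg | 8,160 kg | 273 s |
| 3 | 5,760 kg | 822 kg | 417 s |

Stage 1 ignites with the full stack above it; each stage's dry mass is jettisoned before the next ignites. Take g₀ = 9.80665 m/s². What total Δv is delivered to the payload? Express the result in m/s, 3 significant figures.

Ignition mass of stage 1 = 446,000+50,100 + 51,800+8,160 + 5,760+822 + 2,030 = 564,672 kg.
Stage 1: m₀ = 564,672 kg, m_f = 564,672 − 446,000 = 118,672 kg; Δv = 279×9.80665×ln(4.758) = 2736.1×1.5599 ≈ 4268 m/s.
Stage 2: m₀ = 68,572 kg, m_f = 68,572 − 51,800 = 16,772 kg; Δv = 273×9.80665×ln(4.088) = 2677.2×1.4082 ≈ 3770 m/s.
Stage 3: m₀ = 8,612 kg, m_f = 8,612 − 5,760 = 2,852 kg; Δv = 417×9.80665×ln(3.02) = 4089.4×1.1051 ≈ 4519 m/s.
Total Δv = 4268 + 3770 + 4519 = 12557 m/s.

Δv ≈ 12600 m/s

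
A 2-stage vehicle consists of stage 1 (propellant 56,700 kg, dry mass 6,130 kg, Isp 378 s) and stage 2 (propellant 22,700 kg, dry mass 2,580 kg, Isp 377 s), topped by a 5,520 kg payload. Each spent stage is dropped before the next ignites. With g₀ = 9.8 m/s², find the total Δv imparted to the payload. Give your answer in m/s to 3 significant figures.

Ignition mass of stage 1 = 56,700+6,130 + 22,700+2,580 + 5,520 = 93,630 kg.
Stage 1: m₀ = 93,630 kg, m_f = 93,630 − 56,700 = 36,930 kg; Δv = 378×9.8×ln(2.535) = 3704.4×0.9303 ≈ 3446 m/s.
Stage 2: m₀ = 30,800 kg, m_f = 30,800 − 22,700 = 8,100 kg; Δv = 377×9.8×ln(3.802) = 3694.6×1.3357 ≈ 4935 m/s.
Total Δv = 3446 + 4935 = 8381 m/s.

Δv ≈ 8380 m/s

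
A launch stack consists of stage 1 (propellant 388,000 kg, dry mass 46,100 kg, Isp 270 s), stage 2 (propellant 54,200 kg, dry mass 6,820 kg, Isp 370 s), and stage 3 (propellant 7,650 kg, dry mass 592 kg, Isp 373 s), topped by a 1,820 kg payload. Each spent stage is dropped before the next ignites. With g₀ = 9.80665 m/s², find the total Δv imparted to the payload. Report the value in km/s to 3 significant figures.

Δv ≈ 14.3 km/s

Ignition mass of stage 1 = 388,000+46,100 + 54,200+6,820 + 7,650+592 + 1,820 = 505,182 kg.
Stage 1: m₀ = 505,182 kg, m_f = 505,182 − 388,000 = 117,182 kg; Δv = 270×9.80665×ln(4.311) = 2647.8×1.4612 ≈ 3869 m/s.
Stage 2: m₀ = 71,082 kg, m_f = 71,082 − 54,200 = 16,882 kg; Δv = 370×9.80665×ln(4.211) = 3628.5×1.4376 ≈ 5216 m/s.
Stage 3: m₀ = 10,062 kg, m_f = 10,062 − 7,650 = 2,412 kg; Δv = 373×9.80665×ln(4.172) = 3657.9×1.4283 ≈ 5225 m/s.
Total Δv = 3869 + 5216 + 5225 = 14310 m/s.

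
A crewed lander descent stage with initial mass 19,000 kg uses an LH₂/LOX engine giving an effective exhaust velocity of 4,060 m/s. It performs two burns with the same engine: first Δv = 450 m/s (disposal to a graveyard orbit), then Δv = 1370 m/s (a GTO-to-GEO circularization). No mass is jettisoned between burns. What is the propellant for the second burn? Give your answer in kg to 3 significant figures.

propellant for the second burn ≈ 4870 kg

After the first burn: m = 19000 × exp(−450/4060.0) = 19000 × 0.89508 = 17,006.5 kg.
After the second burn: m = 17,006.5 × exp(−1370/4060.0) = 17,006.5 × 0.71360 = 12,135.8 kg.
Second-burn propellant = 17,006.5 − 12,135.8 = 4,870.7 kg.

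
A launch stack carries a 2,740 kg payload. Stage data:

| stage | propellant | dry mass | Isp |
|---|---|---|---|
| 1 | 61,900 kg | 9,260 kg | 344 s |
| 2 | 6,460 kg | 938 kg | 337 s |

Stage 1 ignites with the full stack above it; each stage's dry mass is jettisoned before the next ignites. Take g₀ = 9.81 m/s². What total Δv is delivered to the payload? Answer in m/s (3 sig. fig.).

Δv ≈ 8190 m/s

Ignition mass of stage 1 = 61,900+9,260 + 6,460+938 + 2,740 = 81,298 kg.
Stage 1: m₀ = 81,298 kg, m_f = 81,298 − 61,900 = 19,398 kg; Δv = 344×9.81×ln(4.191) = 3374.6×1.4330 ≈ 4836 m/s.
Stage 2: m₀ = 10,138 kg, m_f = 10,138 − 6,460 = 3,678 kg; Δv = 337×9.81×ln(2.756) = 3306.0×1.0139 ≈ 3352 m/s.
Total Δv = 4836 + 3352 = 8188 m/s.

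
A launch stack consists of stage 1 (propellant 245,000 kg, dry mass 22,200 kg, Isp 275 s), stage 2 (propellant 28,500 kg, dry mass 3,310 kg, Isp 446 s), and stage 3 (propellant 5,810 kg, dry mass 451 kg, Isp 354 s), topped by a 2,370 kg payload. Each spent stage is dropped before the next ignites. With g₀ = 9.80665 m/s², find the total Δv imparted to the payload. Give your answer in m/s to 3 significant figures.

Ignition mass of stage 1 = 245,000+22,200 + 28,500+3,310 + 5,810+451 + 2,370 = 307,641 kg.
Stage 1: m₀ = 307,641 kg, m_f = 307,641 − 245,000 = 62,641 kg; Δv = 275×9.80665×ln(4.911) = 2696.8×1.5915 ≈ 4292 m/s.
Stage 2: m₀ = 40,441 kg, m_f = 40,441 − 28,500 = 11,941 kg; Δv = 446×9.80665×ln(3.387) = 4373.8×1.2199 ≈ 5335 m/s.
Stage 3: m₀ = 8,631 kg, m_f = 8,631 − 5,810 = 2,821 kg; Δv = 354×9.80665×ln(3.06) = 3471.6×1.1183 ≈ 3882 m/s.
Total Δv = 4292 + 5335 + 3882 = 13509 m/s.

Δv ≈ 13500 m/s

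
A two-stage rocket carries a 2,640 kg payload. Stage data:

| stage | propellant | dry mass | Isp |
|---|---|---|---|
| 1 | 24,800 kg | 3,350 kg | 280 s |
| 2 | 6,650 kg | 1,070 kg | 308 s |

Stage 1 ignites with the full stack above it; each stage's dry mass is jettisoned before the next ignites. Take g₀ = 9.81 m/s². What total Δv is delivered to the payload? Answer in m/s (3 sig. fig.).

Ignition mass of stage 1 = 24,800+3,350 + 6,650+1,070 + 2,640 = 38,510 kg.
Stage 1: m₀ = 38,510 kg, m_f = 38,510 − 24,800 = 13,710 kg; Δv = 280×9.81×ln(2.809) = 2746.8×1.0328 ≈ 2837 m/s.
Stage 2: m₀ = 10,360 kg, m_f = 10,360 − 6,650 = 3,710 kg; Δv = 308×9.81×ln(2.792) = 3021.5×1.0269 ≈ 3103 m/s.
Total Δv = 2837 + 3103 = 5940 m/s.

Δv ≈ 5940 m/s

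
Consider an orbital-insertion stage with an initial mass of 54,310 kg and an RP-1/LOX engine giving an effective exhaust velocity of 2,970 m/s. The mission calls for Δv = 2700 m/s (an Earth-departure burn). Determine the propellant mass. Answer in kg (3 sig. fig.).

Rocket equation: m₀/m_f = exp(Δv / v_e) = exp(2700 / 2970.0) = exp(0.9091) = 2.4821.
m_f = 54,310 / 2.4821 = 21,880.7 kg, so propellant = m₀ − m_f = 54,310 − 21,880.7 = 32,429.3 kg.

propellant mass ≈ 32400 kg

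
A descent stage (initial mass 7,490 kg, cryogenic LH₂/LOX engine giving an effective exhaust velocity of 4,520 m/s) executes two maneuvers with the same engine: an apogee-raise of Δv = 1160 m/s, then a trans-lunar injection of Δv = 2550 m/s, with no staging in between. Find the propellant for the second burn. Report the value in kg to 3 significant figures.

After the first burn: m = 7490 × exp(−1160/4520.0) = 7490 × 0.77365 = 5,794.64 kg.
After the second burn: m = 5,794.64 × exp(−2550/4520.0) = 5,794.64 × 0.56884 = 3,296.22 kg.
Second-burn propellant = 5,794.64 − 3,296.22 = 2,498.42 kg.

propellant for the second burn ≈ 2500 kg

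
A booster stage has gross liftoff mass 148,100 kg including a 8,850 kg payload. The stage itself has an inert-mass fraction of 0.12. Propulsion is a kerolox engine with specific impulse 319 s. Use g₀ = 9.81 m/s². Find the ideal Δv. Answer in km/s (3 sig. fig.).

Δv ≈ 5.50 km/s

Stage wet mass = m₀ − payload = 148,100 − 8,850 = 139,250 kg.
Stage dry mass = ε × stage wet mass = 0.12 × 139,250 = 16,710 kg.
Burnout mass m_f = stage dry + payload = 16,710 + 8,850 = 25,560 kg.
v_e = Isp · g₀ = 319 × 9.81 = 3129.4 m/s.
Δv = v_e · ln(148,100/25,560) = 3129.4 × ln(5.794) = 3129.4 × 1.7569 ≈ 5498 m/s.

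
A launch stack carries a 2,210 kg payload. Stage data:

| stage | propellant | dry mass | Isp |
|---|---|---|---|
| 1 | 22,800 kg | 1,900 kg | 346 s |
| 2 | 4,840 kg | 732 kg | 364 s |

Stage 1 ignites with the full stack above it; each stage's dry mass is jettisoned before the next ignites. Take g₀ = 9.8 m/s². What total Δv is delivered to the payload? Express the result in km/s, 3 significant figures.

Ignition mass of stage 1 = 22,800+1,900 + 4,840+732 + 2,210 = 32,482 kg.
Stage 1: m₀ = 32,482 kg, m_f = 32,482 − 22,800 = 9,682 kg; Δv = 346×9.8×ln(3.355) = 3390.8×1.2104 ≈ 4104 m/s.
Stage 2: m₀ = 7,782 kg, m_f = 7,782 − 4,840 = 2,942 kg; Δv = 364×9.8×ln(2.645) = 3567.2×0.9727 ≈ 3470 m/s.
Total Δv = 4104 + 3470 = 7574 m/s.

Δv ≈ 7.57 km/s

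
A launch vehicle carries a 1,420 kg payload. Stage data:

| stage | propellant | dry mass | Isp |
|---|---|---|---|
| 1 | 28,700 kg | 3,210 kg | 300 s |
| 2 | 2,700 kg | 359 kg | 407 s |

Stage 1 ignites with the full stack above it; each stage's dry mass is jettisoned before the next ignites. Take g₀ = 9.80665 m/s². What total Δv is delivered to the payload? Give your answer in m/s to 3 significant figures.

Ignition mass of stage 1 = 28,700+3,210 + 2,700+359 + 1,420 = 36,389 kg.
Stage 1: m₀ = 36,389 kg, m_f = 36,389 − 28,700 = 7,689 kg; Δv = 300×9.80665×ln(4.733) = 2942.0×1.5545 ≈ 4573 m/s.
Stage 2: m₀ = 4,479 kg, m_f = 4,479 − 2,700 = 1,779 kg; Δv = 407×9.80665×ln(2.518) = 3991.3×0.9233 ≈ 3685 m/s.
Total Δv = 4573 + 3685 = 8258 m/s.

Δv ≈ 8260 m/s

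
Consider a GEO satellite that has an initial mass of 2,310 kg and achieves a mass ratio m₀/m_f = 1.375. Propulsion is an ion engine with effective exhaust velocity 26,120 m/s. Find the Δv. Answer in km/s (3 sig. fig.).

By the Tsiolkovsky rocket equation, Δv = v_e · ln(1.375) = 26120.0 × 0.3185 ≈ 8318.0 m/s.

Δv ≈ 8.32 km/s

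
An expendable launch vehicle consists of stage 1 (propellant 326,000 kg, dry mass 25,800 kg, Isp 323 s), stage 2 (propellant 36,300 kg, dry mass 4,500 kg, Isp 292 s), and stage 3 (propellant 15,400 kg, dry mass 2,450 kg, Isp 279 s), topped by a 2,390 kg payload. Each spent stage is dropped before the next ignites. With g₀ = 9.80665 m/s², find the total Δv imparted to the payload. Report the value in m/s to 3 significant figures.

Δv ≈ 11400 m/s

Ignition mass of stage 1 = 326,000+25,800 + 36,300+4,500 + 15,400+2,450 + 2,390 = 412,840 kg.
Stage 1: m₀ = 412,840 kg, m_f = 412,840 − 326,000 = 86,840 kg; Δv = 323×9.80665×ln(4.754) = 3167.5×1.5590 ≈ 4938 m/s.
Stage 2: m₀ = 61,040 kg, m_f = 61,040 − 36,300 = 24,740 kg; Δv = 292×9.80665×ln(2.467) = 2863.5×0.9031 ≈ 2586 m/s.
Stage 3: m₀ = 20,240 kg, m_f = 20,240 − 15,400 = 4,840 kg; Δv = 279×9.80665×ln(4.182) = 2736.1×1.4307 ≈ 3915 m/s.
Total Δv = 4938 + 2586 + 3915 = 11439 m/s.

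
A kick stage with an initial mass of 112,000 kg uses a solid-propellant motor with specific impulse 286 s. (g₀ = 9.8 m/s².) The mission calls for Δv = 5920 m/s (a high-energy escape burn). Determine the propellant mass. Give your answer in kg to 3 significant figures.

propellant mass ≈ 98500 kg

v_e = Isp · g₀ = 286 × 9.8 = 2802.8 m/s.
m₀/m_f = exp(Δv / v_e) = exp(5920 / 2802.8) = exp(2.1122) = 8.2662.
m_f = 112,000 / 8.2662 = 13,549.2 kg, so propellant = m₀ − m_f = 112,000 − 13,549.2 = 98,450.8 kg.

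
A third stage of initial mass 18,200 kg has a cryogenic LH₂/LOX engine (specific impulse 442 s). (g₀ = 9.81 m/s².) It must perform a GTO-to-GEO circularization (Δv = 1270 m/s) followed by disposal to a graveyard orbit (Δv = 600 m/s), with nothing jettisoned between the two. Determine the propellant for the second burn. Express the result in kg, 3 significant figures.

propellant for the second burn ≈ 1750 kg

v_e = Isp · g₀ = 442 × 9.81 = 4336.0 m/s.
After the first burn: m = 18200 × exp(−1270/4336.0) = 18200 × 0.74610 = 13,579 kg.
After the second burn: m = 13,579 × exp(−600/4336.0) = 13,579 × 0.87077 = 11,824.2 kg.
Second-burn propellant = 13,579 − 11,824.2 = 1,754.8 kg.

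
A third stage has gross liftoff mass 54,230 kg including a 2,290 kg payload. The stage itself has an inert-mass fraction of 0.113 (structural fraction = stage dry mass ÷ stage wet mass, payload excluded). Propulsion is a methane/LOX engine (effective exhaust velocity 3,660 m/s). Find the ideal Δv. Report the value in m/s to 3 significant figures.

Stage wet mass = m₀ − payload = 54,230 − 2,290 = 51,940 kg.
Stage dry mass = ε × stage wet mass = 0.113 × 51,940 = 5,869.22 kg.
Burnout mass m_f = stage dry + payload = 5,869.22 + 2,290 = 8,159.22 kg.
Δv = v_e · ln(54,230/8,159.22) = 3660.0 × ln(6.646) = 3660.0 × 1.8941 ≈ 6932 m/s.

Δv ≈ 6930 m/s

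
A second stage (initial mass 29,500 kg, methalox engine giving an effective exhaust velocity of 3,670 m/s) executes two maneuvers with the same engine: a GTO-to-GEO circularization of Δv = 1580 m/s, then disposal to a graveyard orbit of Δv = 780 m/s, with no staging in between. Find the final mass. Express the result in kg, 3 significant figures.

After the first burn: m = 29500 × exp(−1580/3670.0) = 29500 × 0.65017 = 19,180 kg.
After the second burn: m = 19,180 × exp(−780/3670.0) = 19,180 × 0.80853 = 15,507.6 kg.

final mass ≈ 15500 kg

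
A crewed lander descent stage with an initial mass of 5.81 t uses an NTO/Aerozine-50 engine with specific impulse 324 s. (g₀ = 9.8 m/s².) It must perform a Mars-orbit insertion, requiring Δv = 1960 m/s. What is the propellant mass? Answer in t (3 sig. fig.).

v_e = Isp · g₀ = 324 × 9.8 = 3175.2 m/s.
From the ideal rocket equation, m₀/m_f = exp(Δv / v_e) = exp(1960 / 3175.2) = exp(0.6173) = 1.8539.
m_f = 5.81 / 1.8539 = 3.13393 t, so propellant = m₀ − m_f = 5.81 − 3.13393 = 2.67607 t.

propellant mass ≈ 2.68 t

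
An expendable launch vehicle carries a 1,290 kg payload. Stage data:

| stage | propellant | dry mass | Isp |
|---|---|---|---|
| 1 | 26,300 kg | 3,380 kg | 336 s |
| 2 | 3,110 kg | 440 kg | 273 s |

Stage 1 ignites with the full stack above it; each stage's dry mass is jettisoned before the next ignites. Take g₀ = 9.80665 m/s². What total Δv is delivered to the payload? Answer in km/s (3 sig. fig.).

Δv ≈ 7.48 km/s

Ignition mass of stage 1 = 26,300+3,380 + 3,110+440 + 1,290 = 34,520 kg.
Stage 1: m₀ = 34,520 kg, m_f = 34,520 − 26,300 = 8,220 kg; Δv = 336×9.80665×ln(4.2) = 3295.0×1.4350 ≈ 4728 m/s.
Stage 2: m₀ = 4,840 kg, m_f = 4,840 − 3,110 = 1,730 kg; Δv = 273×9.80665×ln(2.798) = 2677.2×1.0288 ≈ 2754 m/s.
Total Δv = 4728 + 2754 = 7482 m/s.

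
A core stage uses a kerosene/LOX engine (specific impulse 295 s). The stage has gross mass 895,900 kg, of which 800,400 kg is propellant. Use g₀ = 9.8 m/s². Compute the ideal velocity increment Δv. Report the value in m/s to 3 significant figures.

v_e = Isp · g₀ = 295 × 9.8 = 2891.0 m/s.
m_f = m₀ − m_prop = 895,900 − 800,400 = 95,500 kg.
Δv = v_e · ln(m₀/m_f) = 2891.0 × ln(9.381) = 2891.0 × 2.2387 ≈ 6472.1 m/s.

Δv ≈ 6470 m/s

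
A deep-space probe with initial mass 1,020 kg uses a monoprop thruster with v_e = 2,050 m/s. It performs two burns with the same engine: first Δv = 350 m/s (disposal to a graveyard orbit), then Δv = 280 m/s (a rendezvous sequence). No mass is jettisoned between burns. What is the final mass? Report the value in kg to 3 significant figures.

final mass ≈ 750 kg

After the first burn: m = 1020 × exp(−350/2050.0) = 1020 × 0.84305 = 859.911 kg.
After the second burn: m = 859.911 × exp(−280/2050.0) = 859.911 × 0.87233 = 750.126 kg.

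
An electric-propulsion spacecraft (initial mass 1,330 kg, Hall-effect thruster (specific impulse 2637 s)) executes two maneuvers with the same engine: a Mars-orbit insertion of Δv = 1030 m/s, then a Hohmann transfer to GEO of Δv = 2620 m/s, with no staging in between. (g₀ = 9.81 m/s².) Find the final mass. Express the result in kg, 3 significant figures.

v_e = Isp · g₀ = 2637 × 9.81 = 25869.0 m/s.
After the first burn: m = 1330 × exp(−1030/25869.0) = 1330 × 0.96097 = 1,278.09 kg.
After the second burn: m = 1,278.09 × exp(−2620/25869.0) = 1,278.09 × 0.90368 = 1,154.98 kg.

final mass ≈ 1150 kg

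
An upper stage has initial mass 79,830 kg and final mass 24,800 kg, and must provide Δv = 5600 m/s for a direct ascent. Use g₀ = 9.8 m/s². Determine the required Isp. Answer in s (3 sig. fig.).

ln(m₀/m_f) = ln(79830/24800) = ln(3.219) = 1.1691.
From the ideal rocket equation, v_e = Δv / ln(m₀/m_f) = 5600 / 1.1691 = 4790.2 m/s.
Isp = v_e / g₀ = 4790.2 / 9.8 = 488.8 s.

Isp ≈ 489 s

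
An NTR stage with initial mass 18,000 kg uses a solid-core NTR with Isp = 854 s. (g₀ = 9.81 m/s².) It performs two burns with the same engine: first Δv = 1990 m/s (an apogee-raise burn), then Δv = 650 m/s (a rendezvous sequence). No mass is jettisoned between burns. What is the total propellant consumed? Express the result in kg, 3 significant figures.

total propellant consumed ≈ 4870 kg

v_e = Isp · g₀ = 854 × 9.81 = 8377.7 m/s.
After the first burn: m = 18000 × exp(−1990/8377.7) = 18000 × 0.78857 = 14,194.3 kg.
After the second burn: m = 14,194.3 × exp(−650/8377.7) = 14,194.3 × 0.92535 = 13,134.7 kg.
Total propellant = m₀ − m_final = 18000 − 13,134.7 = 4,865.3 kg.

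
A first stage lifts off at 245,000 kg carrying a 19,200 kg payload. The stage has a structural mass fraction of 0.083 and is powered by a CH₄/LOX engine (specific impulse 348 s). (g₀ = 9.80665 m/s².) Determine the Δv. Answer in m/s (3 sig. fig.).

Stage wet mass = m₀ − payload = 245,000 − 19,200 = 225,800 kg.
Stage dry mass = ε × stage wet mass = 0.083 × 225,800 = 18,741.4 kg.
Burnout mass m_f = stage dry + payload = 18,741.4 + 19,200 = 37,941.4 kg.
v_e = Isp · g₀ = 348 × 9.80665 = 3412.7 m/s.
Δv = v_e · ln(245,000/37,941.4) = 3412.7 × ln(6.457) = 3412.7 × 1.8652 ≈ 6365 m/s.

Δv ≈ 6370 m/s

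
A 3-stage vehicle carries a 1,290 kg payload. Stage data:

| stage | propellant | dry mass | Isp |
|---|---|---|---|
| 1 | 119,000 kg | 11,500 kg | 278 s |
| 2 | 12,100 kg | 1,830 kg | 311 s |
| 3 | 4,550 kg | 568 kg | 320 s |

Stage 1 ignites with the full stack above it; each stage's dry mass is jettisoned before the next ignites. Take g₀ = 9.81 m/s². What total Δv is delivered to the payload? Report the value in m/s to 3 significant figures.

Ignition mass of stage 1 = 119,000+11,500 + 12,100+1,830 + 4,550+568 + 1,290 = 150,838 kg.
Stage 1: m₀ = 150,838 kg, m_f = 150,838 − 119,000 = 31,838 kg; Δv = 278×9.81×ln(4.738) = 2727.2×1.5555 ≈ 4242 m/s.
Stage 2: m₀ = 20,338 kg, m_f = 20,338 − 12,100 = 8,238 kg; Δv = 311×9.81×ln(2.469) = 3050.9×0.9037 ≈ 2757 m/s.
Stage 3: m₀ = 6,408 kg, m_f = 6,408 − 4,550 = 1,858 kg; Δv = 320×9.81×ln(3.449) = 3139.2×1.2380 ≈ 3886 m/s.
Total Δv = 4242 + 2757 + 3886 = 10885 m/s.

Δv ≈ 10900 m/s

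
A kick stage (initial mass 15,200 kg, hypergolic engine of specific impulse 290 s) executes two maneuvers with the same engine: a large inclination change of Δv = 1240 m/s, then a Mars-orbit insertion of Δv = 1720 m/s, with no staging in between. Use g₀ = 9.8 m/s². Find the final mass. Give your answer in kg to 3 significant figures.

v_e = Isp · g₀ = 290 × 9.8 = 2842.0 m/s.
After the first burn: m = 15200 × exp(−1240/2842.0) = 15200 × 0.64642 = 9,825.58 kg.
After the second burn: m = 9,825.58 × exp(−1720/2842.0) = 9,825.58 × 0.54596 = 5,364.37 kg.

final mass ≈ 5360 kg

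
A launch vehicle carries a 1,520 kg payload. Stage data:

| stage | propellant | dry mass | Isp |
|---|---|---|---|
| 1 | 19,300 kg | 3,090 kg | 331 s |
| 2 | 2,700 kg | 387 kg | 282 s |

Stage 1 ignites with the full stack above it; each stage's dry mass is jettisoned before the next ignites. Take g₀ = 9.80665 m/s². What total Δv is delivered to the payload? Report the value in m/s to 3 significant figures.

Δv ≈ 6510 m/s

Ignition mass of stage 1 = 19,300+3,090 + 2,700+387 + 1,520 = 26,997 kg.
Stage 1: m₀ = 26,997 kg, m_f = 26,997 − 19,300 = 7,697 kg; Δv = 331×9.80665×ln(3.507) = 3246.0×1.2549 ≈ 4073 m/s.
Stage 2: m₀ = 4,607 kg, m_f = 4,607 − 2,700 = 1,907 kg; Δv = 282×9.80665×ln(2.416) = 2765.5×0.8820 ≈ 2439 m/s.
Total Δv = 4073 + 2439 = 6512 m/s.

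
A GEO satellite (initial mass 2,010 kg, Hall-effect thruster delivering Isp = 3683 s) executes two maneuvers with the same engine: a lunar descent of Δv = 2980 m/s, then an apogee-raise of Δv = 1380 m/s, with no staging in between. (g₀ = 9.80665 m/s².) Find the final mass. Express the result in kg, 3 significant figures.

final mass ≈ 1780 kg

v_e = Isp · g₀ = 3683 × 9.80665 = 36117.9 m/s.
After the first burn: m = 2010 × exp(−2980/36117.9) = 2010 × 0.92080 = 1,850.81 kg.
After the second burn: m = 1,850.81 × exp(−1380/36117.9) = 1,850.81 × 0.96251 = 1,781.42 kg.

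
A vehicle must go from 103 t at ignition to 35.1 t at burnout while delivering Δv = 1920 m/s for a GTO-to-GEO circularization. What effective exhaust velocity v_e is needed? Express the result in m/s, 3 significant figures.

v_e ≈ 1780 m/s

ln(m₀/m_f) = ln(103000/35100) = ln(2.934) = 1.0765.
By the Tsiolkovsky rocket equation, v_e = Δv / ln(m₀/m_f) = 1920 / 1.0765 = 1783.5 m/s.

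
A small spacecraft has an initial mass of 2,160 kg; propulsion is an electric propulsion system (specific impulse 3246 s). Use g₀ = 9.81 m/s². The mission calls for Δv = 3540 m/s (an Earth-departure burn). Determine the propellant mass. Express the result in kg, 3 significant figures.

propellant mass ≈ 227 kg

v_e = Isp · g₀ = 3246 × 9.81 = 31843.3 m/s.
Using Δv = v_e ln(m₀/m_f): m₀/m_f = exp(Δv / v_e) = exp(3540 / 31843.3) = exp(0.1112) = 1.1176.
m_f = 2,160 / 1.1176 = 1,932.71 kg, so propellant = m₀ − m_f = 2,160 − 1,932.71 = 227.29 kg.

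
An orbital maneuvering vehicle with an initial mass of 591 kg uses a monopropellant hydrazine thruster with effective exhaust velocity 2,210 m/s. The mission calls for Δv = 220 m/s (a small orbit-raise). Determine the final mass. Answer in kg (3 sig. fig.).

Rocket equation: m₀/m_f = exp(Δv / v_e) = exp(220 / 2210.0) = exp(0.0995) = 1.1047.
m_f = m₀ / 1.1047 = 591 / 1.1047 = 534.987 kg.

final mass ≈ 535 kg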